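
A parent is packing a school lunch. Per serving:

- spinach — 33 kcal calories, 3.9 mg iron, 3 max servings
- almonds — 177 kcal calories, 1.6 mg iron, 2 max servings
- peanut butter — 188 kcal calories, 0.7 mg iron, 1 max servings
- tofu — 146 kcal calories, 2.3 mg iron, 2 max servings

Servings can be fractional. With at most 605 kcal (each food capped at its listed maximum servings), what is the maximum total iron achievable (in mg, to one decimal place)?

18.2 mg

Iron per kcal: spinach 0.1182, tofu 0.01575, almonds 0.00904, peanut butter 0.003723.
Take 3 servings of spinach: uses 99 kcal, +11.7 mg iron (running total 11.7 mg).
Take 2 servings of tofu: uses 292 kcal, +4.6 mg iron (running total 16.3 mg).
Take 1.209 servings of almonds: uses 214 kcal, +1.9 mg iron (running total 18.2 mg).
Greedy by best ratio exhausts the calories allowance optimally: 18.2 mg.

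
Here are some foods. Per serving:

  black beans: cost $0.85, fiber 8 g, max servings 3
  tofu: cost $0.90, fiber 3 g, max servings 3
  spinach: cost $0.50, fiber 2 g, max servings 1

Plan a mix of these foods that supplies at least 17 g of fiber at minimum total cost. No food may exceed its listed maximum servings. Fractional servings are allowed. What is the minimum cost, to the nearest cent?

Cost per g of fiber: black beans $0.1062, spinach $0.2500, tofu $0.3000.
Take 2.125 servings of black beans: +17.0 g fiber for $1.81 (total $1.81, still need 0.0 g).
Greedy by cheapest-per-g is optimal for a single linear constraint, so the minimum cost is $1.81.

$1.81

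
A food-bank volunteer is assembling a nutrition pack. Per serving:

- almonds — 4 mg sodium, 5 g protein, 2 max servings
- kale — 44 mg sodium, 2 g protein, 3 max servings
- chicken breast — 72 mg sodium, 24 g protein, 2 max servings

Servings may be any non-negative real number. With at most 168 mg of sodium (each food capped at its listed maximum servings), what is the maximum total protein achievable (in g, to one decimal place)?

58.7 g

Protein per mg sodium: almonds 1.25, chicken breast 0.3333, kale 0.04545.
Take 2 servings of almonds: uses 8 mg sodium, +10.0 g protein (running total 10.0 g).
Take 2 servings of chicken breast: uses 144 mg sodium, +48.0 g protein (running total 58.0 g).
Take 0.3636 servings of kale: uses 16 mg sodium, +0.7 g protein (running total 58.7 g).
Greedy by best ratio exhausts the sodium allowance optimally: 58.7 g.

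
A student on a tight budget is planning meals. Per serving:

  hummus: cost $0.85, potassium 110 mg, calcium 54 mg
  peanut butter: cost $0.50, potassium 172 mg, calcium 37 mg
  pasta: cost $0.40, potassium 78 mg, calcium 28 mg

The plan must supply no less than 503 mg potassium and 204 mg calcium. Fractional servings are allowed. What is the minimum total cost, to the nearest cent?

$2.76

This is a tiny linear program; its minimum lies at a vertex of the feasible set. List the vertices and price them.
hummus only: max(503/110, 204/54) = 4.573 servings → $3.89.
peanut butter only: max(503/172, 204/37) = 5.514 servings → $2.76.
pasta only: max(503/78, 204/28) = 7.286 servings → $2.91.
hummus + peanut butter with both tight: 3.158 servings and 0.9049 servings → $3.14.
hummus + pasta with both tight: 1.615 servings and 4.171 servings → $3.04.
peanut butter + pasta: the both-tight solution has a negative serving — not a feasible corner.
Cheapest feasible corner: $2.76.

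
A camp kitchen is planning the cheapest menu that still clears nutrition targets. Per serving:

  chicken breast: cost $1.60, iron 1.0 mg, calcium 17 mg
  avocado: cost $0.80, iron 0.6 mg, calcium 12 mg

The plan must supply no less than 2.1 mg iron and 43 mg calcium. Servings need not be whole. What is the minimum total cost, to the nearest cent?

$2.87

chicken breast only: max(2.1/1.0, 43/17) = 2.529 servings → $4.05.
avocado only: max(2.1/0.6, 43/12) = 3.583 servings → $2.87.
chicken breast + avocado: the both-tight solution has a negative serving — not a feasible corner.
Cheapest feasible corner: $2.87.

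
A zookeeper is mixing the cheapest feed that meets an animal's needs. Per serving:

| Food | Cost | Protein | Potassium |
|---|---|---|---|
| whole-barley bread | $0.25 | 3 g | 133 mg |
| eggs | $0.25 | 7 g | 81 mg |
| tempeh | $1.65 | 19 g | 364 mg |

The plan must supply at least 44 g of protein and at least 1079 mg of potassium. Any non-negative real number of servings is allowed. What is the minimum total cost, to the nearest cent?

$2.40

Compare the cost at each extreme point of the feasible region.
whole-barley bread only: max(44/3, 1079/133) = 14.67 servings → $3.67.
eggs only: max(44/7, 1079/81) = 13.32 servings → $3.33.
tempeh only: max(44/19, 1079/364) = 2.964 servings → $4.89.
whole-barley bread + eggs with both tight: 5.798 servings and 3.801 servings → $2.40.
whole-barley bread + tempeh with both tight: 3.125 servings and 1.822 servings → $3.79.
eggs + tempeh: intersection lies outside the first quadrant.
The minimum over all feasible corners is $2.40.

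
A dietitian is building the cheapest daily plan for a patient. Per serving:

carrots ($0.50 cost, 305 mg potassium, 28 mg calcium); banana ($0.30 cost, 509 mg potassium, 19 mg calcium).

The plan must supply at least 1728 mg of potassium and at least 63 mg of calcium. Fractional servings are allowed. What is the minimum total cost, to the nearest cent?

A basic optimal solution has at most two foods positive. Try each food alone and each pair with both targets met exactly.
carrots only: max(1728/305, 63/28) = 5.666 servings → $2.83.
banana only: max(1728/509, 63/19) = 3.395 servings → $1.02.
carrots + banana: the both-tight solution has a negative serving — not a feasible corner.
Cheapest feasible corner: $1.02.

$1.02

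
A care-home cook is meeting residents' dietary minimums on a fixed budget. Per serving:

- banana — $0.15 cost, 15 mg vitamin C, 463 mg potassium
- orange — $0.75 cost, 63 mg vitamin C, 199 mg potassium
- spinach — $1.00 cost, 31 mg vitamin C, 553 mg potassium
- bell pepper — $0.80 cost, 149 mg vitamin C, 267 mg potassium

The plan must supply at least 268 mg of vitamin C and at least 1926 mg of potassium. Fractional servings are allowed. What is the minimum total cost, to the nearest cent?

An LP optimum is at a vertex; with two nutrient constraints at most two foods are used. Check each candidate.
banana only: max(268/15, 1926/463) = 17.87 servings → $2.68.
orange only: max(268/63, 1926/199) = 9.678 servings → $7.26.
spinach only: max(268/31, 1926/553) = 8.645 servings → $8.65.
bell pepper only: max(268/149, 1926/267) = 7.213 servings → $5.77.
banana + orange with both tight: 2.597 servings and 3.636 servings → $3.12.
banana + spinach: the both-tight solution has a negative serving — not a feasible corner.
banana + bell pepper with both tight: 3.315 servings and 1.465 servings → $1.67.
orange + spinach with both tight: 3.087 servings and 2.372 servings → $4.69.
orange + bell pepper with both targets exact would need a negative amount; discard.
spinach + bell pepper with both tight: 2.906 servings and 1.194 servings → $3.86.
Cheapest feasible corner: $1.67.

$1.67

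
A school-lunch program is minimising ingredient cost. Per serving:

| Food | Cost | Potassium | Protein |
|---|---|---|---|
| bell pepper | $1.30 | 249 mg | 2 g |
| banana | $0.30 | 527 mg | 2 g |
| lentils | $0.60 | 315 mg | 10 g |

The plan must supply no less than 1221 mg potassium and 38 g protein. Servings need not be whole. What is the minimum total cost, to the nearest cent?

Minimising a linear cost over {potassium ≥ 1221, protein ≥ 38, servings ≥ 0} — the optimum is at a vertex, using one or two foods.
bell pepper only: max(1221/249, 38/2) = 19 servings → $24.70.
banana only: max(1221/527, 38/2) = 19 servings → $5.70.
lentils only: max(1221/315, 38/10) = 3.876 servings → $2.33.
bell pepper + banana: intersection lies outside the first quadrant.
bell pepper + lentils with both tight: 0.129 servings and 3.774 servings → $2.43.
banana + lentils with both tight: 0.05172 servings and 3.79 servings → $2.29.
The minimum over all feasible corners is $2.29.

$2.29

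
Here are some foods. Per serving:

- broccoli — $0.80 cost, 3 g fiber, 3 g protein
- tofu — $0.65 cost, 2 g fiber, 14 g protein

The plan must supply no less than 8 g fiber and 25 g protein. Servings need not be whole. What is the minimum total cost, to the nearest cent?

$2.30

Compare the cost at each extreme point of the feasible region.
broccoli only: max(8/3, 25/3) = 8.333 servings → $6.67.
tofu only: max(8/2, 25/14) = 4 servings → $2.60.
broccoli + tofu with both tight: 1.722 servings and 1.417 servings → $2.30.
Cheapest feasible corner: $2.30.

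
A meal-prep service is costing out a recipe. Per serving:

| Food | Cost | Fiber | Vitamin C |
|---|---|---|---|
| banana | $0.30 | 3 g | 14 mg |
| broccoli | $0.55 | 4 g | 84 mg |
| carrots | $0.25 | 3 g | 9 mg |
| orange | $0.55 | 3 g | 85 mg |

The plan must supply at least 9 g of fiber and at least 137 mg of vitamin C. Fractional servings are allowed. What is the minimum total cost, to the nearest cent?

$1.08

banana only: max(9/3, 137/14) = 9.786 servings → $2.94.
broccoli only: max(9/4, 137/84) = 2.25 servings → $1.24.
carrots only: max(9/3, 137/9) = 15.22 servings → $3.81.
orange only: max(9/3, 137/85) = 3 servings → $1.65.
banana + broccoli with both tight: 1.061 servings and 1.454 servings → $1.12.
banana + carrots: the both-tight solution has a negative serving — not a feasible corner.
banana + orange with both tight: 1.662 servings and 1.338 servings → $1.23.
broccoli + carrots with both tight: 1.528 servings and 0.963 servings → $1.08.
broccoli + orange: intersection lies outside the first quadrant.
carrots + orange with both tight: 1.553 servings and 1.447 servings → $1.18.
So the least-cost plan costs $1.08.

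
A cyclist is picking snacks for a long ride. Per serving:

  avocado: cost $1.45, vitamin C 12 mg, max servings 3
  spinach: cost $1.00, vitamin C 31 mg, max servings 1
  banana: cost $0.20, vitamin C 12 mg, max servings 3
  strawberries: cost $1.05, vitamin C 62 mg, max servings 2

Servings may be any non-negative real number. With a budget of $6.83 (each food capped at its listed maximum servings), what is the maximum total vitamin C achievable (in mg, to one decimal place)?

Vitamin C per dollar: banana 60, strawberries 59.05, spinach 31, avocado 8.276.
Take 3 servings of banana: spends $0.60, +36.0 mg vitamin C (running total 36.0 mg).
Take 2 servings of strawberries: spends $2.10, +124.0 mg vitamin C (running total 160.0 mg).
Take 1 serving of spinach: spends $1.00, +31.0 mg vitamin C (running total 191.0 mg).
Take 2.159 servings of avocado: spends $3.13, +25.9 mg vitamin C (running total 216.9 mg).
Filling greedily by vitamin C-per-dollar is optimal for one linear limit, giving 216.9 mg.

216.9 mg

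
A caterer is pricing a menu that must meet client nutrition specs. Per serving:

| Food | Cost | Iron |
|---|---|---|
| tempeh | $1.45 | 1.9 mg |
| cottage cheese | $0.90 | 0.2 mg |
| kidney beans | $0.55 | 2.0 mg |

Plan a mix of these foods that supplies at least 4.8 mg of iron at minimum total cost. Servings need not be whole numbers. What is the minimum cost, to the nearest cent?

Cost per mg of iron: kidney beans $0.2750, tempeh $0.7632, cottage cheese $4.5000.
With no serving limits, use only kidney beans: 4.8 mg / 2.0 mg = 2.4 servings × $0.55 = $1.32.

$1.32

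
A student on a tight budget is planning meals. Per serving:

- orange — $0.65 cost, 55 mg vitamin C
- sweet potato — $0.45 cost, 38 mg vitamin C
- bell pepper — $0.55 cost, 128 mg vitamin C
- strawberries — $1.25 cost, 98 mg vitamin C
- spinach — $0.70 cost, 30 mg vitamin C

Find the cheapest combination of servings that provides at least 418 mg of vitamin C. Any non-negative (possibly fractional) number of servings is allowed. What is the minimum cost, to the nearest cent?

$1.80

Cost per mg of vitamin C: bell pepper $0.0043, orange $0.0118, sweet potato $0.0118, strawberries $0.0128, spinach $0.0233.
With no serving limits, use only bell pepper: 418 mg / 128 mg = 3.266 servings × $0.55 = $1.80.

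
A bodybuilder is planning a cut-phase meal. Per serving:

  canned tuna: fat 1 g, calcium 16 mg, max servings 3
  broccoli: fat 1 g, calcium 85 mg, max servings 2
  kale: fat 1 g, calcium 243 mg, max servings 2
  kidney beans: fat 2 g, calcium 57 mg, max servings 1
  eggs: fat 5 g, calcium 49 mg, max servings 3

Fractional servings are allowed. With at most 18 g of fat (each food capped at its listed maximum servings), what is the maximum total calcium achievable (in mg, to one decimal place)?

849.2 mg

Calcium per g fat: kale 243, broccoli 85, kidney beans 28.5, canned tuna 16, eggs 9.8.
Take 2 servings of kale: uses 2 g fat, +486.0 mg calcium (running total 486.0 mg).
Take 2 servings of broccoli: uses 2 g fat, +170.0 mg calcium (running total 656.0 mg).
Take 1 serving of kidney beans: uses 2 g fat, +57.0 mg calcium (running total 713.0 mg).
Take 3 servings of canned tuna: uses 3 g fat, +48.0 mg calcium (running total 761.0 mg).
Take 1.8 servings of eggs: uses 9 g fat, +88.2 mg calcium (running total 849.2 mg).
Filling greedily by calcium-per-g fat is optimal for one linear limit, giving 849.2 mg.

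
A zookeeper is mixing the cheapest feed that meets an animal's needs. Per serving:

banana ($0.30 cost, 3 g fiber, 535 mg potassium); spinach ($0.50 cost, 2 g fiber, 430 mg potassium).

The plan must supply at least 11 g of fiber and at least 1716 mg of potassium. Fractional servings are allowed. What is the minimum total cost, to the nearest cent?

banana only: max(11/3, 1716/535) = 3.667 servings → $1.10.
spinach only: max(11/2, 1716/430) = 5.5 servings → $2.75.
banana + spinach: intersection lies outside the first quadrant.
The minimum over all feasible corners is $1.10.

$1.10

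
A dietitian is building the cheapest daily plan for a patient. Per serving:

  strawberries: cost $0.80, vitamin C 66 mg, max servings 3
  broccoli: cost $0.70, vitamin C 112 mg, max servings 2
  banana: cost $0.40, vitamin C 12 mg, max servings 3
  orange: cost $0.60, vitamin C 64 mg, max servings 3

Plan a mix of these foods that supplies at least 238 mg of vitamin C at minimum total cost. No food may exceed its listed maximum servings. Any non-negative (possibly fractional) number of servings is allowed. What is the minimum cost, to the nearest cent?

Cost per mg of vitamin C: broccoli $0.0063, orange $0.0094, strawberries $0.0121, banana $0.0333.
Take 2 servings of broccoli: +224.0 mg vitamin C for $1.40 (total $1.40, still need 14.0 mg).
Take 0.2188 servings of orange: +14.0 mg vitamin C for $0.13 (total $1.53, still need 0.0 mg).
Greedy by cheapest-per-mg is optimal for a single linear constraint, so the minimum cost is $1.53.

$1.53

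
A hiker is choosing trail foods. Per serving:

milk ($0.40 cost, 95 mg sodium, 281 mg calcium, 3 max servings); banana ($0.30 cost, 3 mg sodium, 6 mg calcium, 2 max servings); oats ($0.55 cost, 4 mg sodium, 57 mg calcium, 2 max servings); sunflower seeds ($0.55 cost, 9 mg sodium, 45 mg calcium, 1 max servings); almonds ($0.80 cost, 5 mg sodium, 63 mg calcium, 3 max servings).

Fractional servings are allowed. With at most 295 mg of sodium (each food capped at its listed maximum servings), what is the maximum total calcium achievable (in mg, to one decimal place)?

1125.9 mg

Calcium per mg sodium: oats 14.25, almonds 12.6, sunflower seeds 5, milk 2.958, banana 2.
Take 2 servings of oats: uses 8 mg sodium, +114.0 mg calcium (running total 114.0 mg).
Take 3 servings of almonds: uses 15 mg sodium, +189.0 mg calcium (running total 303.0 mg).
Take 1 serving of sunflower seeds: uses 9 mg sodium, +45.0 mg calcium (running total 348.0 mg).
Take 2.768 servings of milk: uses 263 mg sodium, +777.9 mg calcium (running total 1125.9 mg).
Greedy by best ratio exhausts the sodium allowance optimally: 1125.9 mg.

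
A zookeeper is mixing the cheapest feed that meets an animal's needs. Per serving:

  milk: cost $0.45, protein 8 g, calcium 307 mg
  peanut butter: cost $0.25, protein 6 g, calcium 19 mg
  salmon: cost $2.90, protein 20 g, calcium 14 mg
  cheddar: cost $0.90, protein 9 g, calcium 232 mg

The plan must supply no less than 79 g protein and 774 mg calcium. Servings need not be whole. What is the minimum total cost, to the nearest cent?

$3.51

milk only: max(79/8, 774/307) = 9.875 servings → $4.44.
peanut butter only: max(79/6, 774/19) = 40.74 servings → $10.18.
salmon only: max(79/20, 774/14) = 55.29 servings → $160.33.
cheddar only: max(79/9, 774/232) = 8.778 servings → $7.90.
milk + peanut butter with both tight: 1.86 servings and 10.69 servings → $3.51.
milk + salmon with both tight: 2.385 servings and 2.996 servings → $9.76.
milk + cheddar with both targets exact would need a negative amount; discard.
peanut butter + salmon: the both-tight solution has a negative serving — not a feasible corner.
peanut butter + cheddar with both tight: 9.305 servings and 2.574 servings → $4.64.
salmon + cheddar with both tight: 2.517 servings and 3.184 servings → $10.17.
The minimum over all feasible corners is $3.51.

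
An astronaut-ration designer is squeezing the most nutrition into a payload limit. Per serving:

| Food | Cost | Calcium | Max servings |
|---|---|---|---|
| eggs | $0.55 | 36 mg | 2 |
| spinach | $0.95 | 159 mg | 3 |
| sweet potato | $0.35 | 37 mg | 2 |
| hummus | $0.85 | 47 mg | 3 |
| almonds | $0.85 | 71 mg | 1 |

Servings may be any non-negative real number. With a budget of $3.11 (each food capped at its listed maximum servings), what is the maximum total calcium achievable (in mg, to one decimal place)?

Calcium per dollar: spinach 167.4, sweet potato 105.7, almonds 83.53, eggs 65.45, hummus 55.29.
Take 3 servings of spinach: spends $2.85, +477.0 mg calcium (running total 477.0 mg).
Take 0.7429 servings of sweet potato: spends $0.26, +27.5 mg calcium (running total 504.5 mg).
Filling greedily by calcium-per-dollar is optimal for one linear limit, giving 504.5 mg.

504.5 mg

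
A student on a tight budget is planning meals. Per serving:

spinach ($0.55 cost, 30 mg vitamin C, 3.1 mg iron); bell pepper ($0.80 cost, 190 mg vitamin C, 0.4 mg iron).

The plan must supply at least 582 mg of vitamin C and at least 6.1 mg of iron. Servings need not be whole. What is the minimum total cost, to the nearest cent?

$3.13

This is a tiny linear program; its minimum lies at a vertex of the feasible set. List the vertices and price them.
spinach only: max(582/30, 6.1/3.1) = 19.4 servings → $10.67.
bell pepper only: max(582/190, 6.1/0.4) = 15.25 servings → $12.20.
spinach + bell pepper with both tight: 1.605 servings and 2.81 servings → $3.13.
The minimum over all feasible corners is $3.13.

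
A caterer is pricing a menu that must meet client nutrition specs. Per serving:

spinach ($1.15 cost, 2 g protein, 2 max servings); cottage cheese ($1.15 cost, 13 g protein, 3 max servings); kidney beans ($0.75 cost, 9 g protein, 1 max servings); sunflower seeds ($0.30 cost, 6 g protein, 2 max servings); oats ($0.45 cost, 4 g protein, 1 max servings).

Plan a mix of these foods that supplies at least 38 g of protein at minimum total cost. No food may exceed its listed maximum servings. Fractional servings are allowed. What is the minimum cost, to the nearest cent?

Cost per g of protein: sunflower seeds $0.0500, kidney beans $0.0833, cottage cheese $0.0885, oats $0.1125, spinach $0.5750.
Take 2 servings of sunflower seeds: +12.0 g protein for $0.60 (total $0.60, still need 26.0 g).
Take 1 serving of kidney beans: +9.0 g protein for $0.75 (total $1.35, still need 17.0 g).
Take 1.308 servings of cottage cheese: +17.0 g protein for $1.50 (total $2.85, still need 0.0 g).
Filling from the cheapest source first is optimal under one linear minimum: $2.85.

$2.85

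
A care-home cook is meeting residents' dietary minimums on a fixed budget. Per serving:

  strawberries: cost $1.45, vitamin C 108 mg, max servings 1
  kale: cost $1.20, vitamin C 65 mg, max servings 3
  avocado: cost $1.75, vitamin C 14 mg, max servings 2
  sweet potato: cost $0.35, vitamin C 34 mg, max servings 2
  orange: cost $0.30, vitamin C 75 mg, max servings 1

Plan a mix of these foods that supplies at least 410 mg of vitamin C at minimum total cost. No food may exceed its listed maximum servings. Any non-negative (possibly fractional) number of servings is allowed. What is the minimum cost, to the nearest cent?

Cost per mg of vitamin C: orange $0.0040, sweet potato $0.0103, strawberries $0.0134, kale $0.0185, avocado $0.1250.
Take 1 serving of orange: +75.0 mg vitamin C for $0.30 (total $0.30, still need 335.0 mg).
Take 2 servings of sweet potato: +68.0 mg vitamin C for $0.70 (total $1.00, still need 267.0 mg).
Take 1 serving of strawberries: +108.0 mg vitamin C for $1.45 (total $2.45, still need 159.0 mg).
Take 2.446 servings of kale: +159.0 mg vitamin C for $2.94 (total $5.39, still need 0.0 mg).
Greedy by cheapest-per-mg is optimal for a single linear constraint, so the minimum cost is $5.39.

$5.39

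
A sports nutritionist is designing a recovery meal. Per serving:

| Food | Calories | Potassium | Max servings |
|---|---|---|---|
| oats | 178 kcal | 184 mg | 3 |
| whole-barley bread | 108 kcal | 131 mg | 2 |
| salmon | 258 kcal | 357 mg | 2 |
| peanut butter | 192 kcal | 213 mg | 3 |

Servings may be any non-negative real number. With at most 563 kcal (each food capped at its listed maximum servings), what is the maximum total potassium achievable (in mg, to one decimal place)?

771.0 mg

Potassium per kcal: salmon 1.384, whole-barley bread 1.213, peanut butter 1.109, oats 1.034.
Take 2 servings of salmon: uses 516 kcal, +714.0 mg potassium (running total 714.0 mg).
Take 0.4352 servings of whole-barley bread: uses 47 kcal, +57.0 mg potassium (running total 771.0 mg).
Greedy by best ratio exhausts the calories allowance optimally: 771.0 mg.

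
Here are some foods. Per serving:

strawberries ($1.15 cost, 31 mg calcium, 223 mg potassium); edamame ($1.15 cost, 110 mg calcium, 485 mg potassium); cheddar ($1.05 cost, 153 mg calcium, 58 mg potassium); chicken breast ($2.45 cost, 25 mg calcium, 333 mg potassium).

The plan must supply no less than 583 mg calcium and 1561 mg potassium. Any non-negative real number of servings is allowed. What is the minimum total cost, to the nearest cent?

For a min-cost LP with two ≥-constraints, a basic feasible solution has at most two positive variables.
strawberries only: max(583/31, 1561/223) = 18.81 servings → $21.63.
edamame only: max(583/110, 1561/485) = 5.3 servings → $6.09.
cheddar only: max(583/153, 1561/58) = 26.91 servings → $28.26.
chicken breast only: max(583/25, 1561/333) = 23.32 servings → $57.13.
strawberries + edamame: intersection lies outside the first quadrant.
strawberries + cheddar with both tight: 6.343 servings and 2.525 servings → $9.95.
strawberries + chicken breast with both targets exact would need a negative amount; discard.
edamame + cheddar with both tight: 3.023 servings and 1.637 servings → $5.20.
edamame + chicken breast with both targets exact would need a negative amount; discard.
cheddar + chicken breast with both tight: 3.134 servings and 4.142 servings → $13.44.
The minimum over all feasible corners is $5.20.

$5.20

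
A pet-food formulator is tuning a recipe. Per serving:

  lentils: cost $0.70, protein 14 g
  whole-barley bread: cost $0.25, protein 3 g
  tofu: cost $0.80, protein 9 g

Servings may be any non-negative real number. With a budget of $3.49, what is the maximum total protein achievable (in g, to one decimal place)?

69.8 g

Protein per dollar: lentils 20, whole-barley bread 12, tofu 11.25.
With no serving limits, spend the whole cost allowance on lentils: $3.49 / $0.70 × 14 g = 69.8 g.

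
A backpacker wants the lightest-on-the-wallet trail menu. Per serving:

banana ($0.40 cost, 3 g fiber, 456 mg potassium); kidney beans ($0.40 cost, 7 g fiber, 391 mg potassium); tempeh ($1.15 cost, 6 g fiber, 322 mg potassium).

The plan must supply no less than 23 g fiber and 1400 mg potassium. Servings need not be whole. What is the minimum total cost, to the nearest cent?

banana only: max(23/3, 1400/456) = 7.667 servings → $3.07.
kidney beans only: max(23/7, 1400/391) = 3.581 servings → $1.43.
tempeh only: max(23/6, 1400/322) = 4.348 servings → $5.00.
banana + kidney beans with both tight: 0.3997 servings and 3.114 servings → $1.41.
banana + tempeh with both tight: 0.5616 servings and 3.553 servings → $4.31.
kidney beans + tempeh with both targets exact would need a negative amount; discard.
The minimum over all feasible corners is $1.41.

$1.41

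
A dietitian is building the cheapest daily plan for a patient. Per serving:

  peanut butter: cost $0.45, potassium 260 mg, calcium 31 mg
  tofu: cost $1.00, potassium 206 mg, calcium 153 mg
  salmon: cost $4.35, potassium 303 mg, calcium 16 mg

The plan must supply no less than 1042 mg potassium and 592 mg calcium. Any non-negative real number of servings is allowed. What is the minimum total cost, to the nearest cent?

$4.15

Check every corner: each single food scaled to meet both minima, and each pair solved so both constraints bind.
peanut butter only: max(1042/260, 592/31) = 19.1 servings → $8.59.
tofu only: max(1042/206, 592/153) = 5.058 servings → $5.06.
salmon only: max(1042/303, 592/16) = 37 servings → $160.95.
peanut butter + tofu with both tight: 1.122 servings and 3.642 servings → $4.15.
peanut butter + salmon: intersection lies outside the first quadrant.
tofu + salmon with both tight: 3.778 servings and 0.8702 servings → $7.56.
Cheapest feasible corner: $4.15.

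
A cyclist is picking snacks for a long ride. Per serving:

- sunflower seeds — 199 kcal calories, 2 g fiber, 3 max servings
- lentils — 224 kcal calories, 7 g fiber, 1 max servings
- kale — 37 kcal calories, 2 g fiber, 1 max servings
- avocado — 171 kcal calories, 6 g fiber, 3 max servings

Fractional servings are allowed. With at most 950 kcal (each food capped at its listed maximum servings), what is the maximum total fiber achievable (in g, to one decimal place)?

Fiber per kcal: kale 0.05405, avocado 0.03509, lentils 0.03125, sunflower seeds 0.01005.
Take 1 serving of kale: uses 37 kcal, +2.0 g fiber (running total 2.0 g).
Take 3 servings of avocado: uses 513 kcal, +18.0 g fiber (running total 20.0 g).
Take 1 serving of lentils: uses 224 kcal, +7.0 g fiber (running total 27.0 g).
Take 0.8844 servings of sunflower seeds: uses 176 kcal, +1.8 g fiber (running total 28.8 g).
Greedy by best ratio exhausts the calories allowance optimally: 28.8 g.

28.8 g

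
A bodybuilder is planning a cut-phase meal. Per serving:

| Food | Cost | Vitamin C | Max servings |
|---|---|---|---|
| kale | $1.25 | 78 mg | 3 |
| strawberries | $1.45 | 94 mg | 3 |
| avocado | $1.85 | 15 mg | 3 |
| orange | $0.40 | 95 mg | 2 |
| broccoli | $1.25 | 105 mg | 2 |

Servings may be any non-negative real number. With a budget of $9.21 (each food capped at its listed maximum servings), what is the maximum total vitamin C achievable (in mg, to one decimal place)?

Vitamin C per dollar: orange 237.5, broccoli 84, strawberries 64.83, kale 62.4, avocado 8.108.
Take 2 servings of orange: spends $0.80, +190.0 mg vitamin C (running total 190.0 mg).
Take 2 servings of broccoli: spends $2.50, +210.0 mg vitamin C (running total 400.0 mg).
Take 3 servings of strawberries: spends $4.35, +282.0 mg vitamin C (running total 682.0 mg).
Take 1.248 servings of kale: spends $1.56, +97.3 mg vitamin C (running total 779.3 mg).
Filling greedily by vitamin C-per-dollar is optimal for one linear limit, giving 779.3 mg.

779.3 mg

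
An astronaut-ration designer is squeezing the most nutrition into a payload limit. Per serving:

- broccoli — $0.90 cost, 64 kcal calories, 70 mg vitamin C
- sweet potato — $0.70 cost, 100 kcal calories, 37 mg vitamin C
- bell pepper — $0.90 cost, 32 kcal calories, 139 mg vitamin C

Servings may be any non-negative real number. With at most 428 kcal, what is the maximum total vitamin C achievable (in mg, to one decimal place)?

1859.1 mg

Vitamin C per kcal: bell pepper 4.344, broccoli 1.094, sweet potato 0.37.
With no serving limits, spend the whole calories allowance on bell pepper: 428 kcal / 32 kcal × 139 mg = 1859.1 mg.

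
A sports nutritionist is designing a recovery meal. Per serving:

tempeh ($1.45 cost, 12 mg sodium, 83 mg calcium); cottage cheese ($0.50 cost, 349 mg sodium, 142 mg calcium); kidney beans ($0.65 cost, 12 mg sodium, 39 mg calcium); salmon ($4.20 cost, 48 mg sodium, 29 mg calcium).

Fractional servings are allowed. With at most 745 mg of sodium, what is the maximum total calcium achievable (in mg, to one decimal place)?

Calcium per mg sodium: tempeh 6.917, kidney beans 3.25, salmon 0.6042, cottage cheese 0.4069.
With no serving limits, spend the whole sodium allowance on tempeh: 745 mg / 12 mg × 83 mg = 5152.9 mg.

5152.9 mg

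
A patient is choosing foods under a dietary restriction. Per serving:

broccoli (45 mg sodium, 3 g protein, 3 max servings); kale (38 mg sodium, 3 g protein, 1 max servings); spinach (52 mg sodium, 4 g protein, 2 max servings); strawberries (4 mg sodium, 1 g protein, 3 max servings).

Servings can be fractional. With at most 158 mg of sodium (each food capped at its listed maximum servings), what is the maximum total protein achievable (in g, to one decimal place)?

14.3 g

Protein per mg sodium: strawberries 0.25, kale 0.07895, spinach 0.07692, broccoli 0.06667.
Take 3 servings of strawberries: uses 12 mg sodium, +3.0 g protein (running total 3.0 g).
Take 1 serving of kale: uses 38 mg sodium, +3.0 g protein (running total 6.0 g).
Take 2 servings of spinach: uses 104 mg sodium, +8.0 g protein (running total 14.0 g).
Take 0.08889 servings of broccoli: uses 4 mg sodium, +0.3 g protein (running total 14.3 g).
Filling greedily by protein-per-mg sodium is optimal for one linear limit, giving 14.3 g.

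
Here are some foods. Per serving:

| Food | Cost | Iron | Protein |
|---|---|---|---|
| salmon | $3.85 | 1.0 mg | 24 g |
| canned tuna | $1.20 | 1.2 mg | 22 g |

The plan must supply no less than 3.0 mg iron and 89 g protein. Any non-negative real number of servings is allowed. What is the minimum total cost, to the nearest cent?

$4.85

At the optimum either one food covers both requirements or two foods hit both targets exactly; no other combination can be cheaper.
salmon only: max(3.0/1.0, 89/24) = 3.708 servings → $14.28.
canned tuna only: max(3.0/1.2, 89/22) = 4.045 servings → $4.85.
salmon + canned tuna: the both-tight solution has a negative serving — not a feasible corner.
The minimum over all feasible corners is $4.85.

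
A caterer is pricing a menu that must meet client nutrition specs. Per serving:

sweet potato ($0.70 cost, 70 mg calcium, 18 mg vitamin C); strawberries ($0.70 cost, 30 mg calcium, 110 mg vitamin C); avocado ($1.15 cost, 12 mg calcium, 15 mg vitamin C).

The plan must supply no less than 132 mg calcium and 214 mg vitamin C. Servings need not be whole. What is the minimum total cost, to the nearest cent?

Check every corner: each single food scaled to meet both minima, and each pair solved so both constraints bind.
sweet potato only: max(132/70, 214/18) = 11.89 servings → $8.32.
strawberries only: max(132/30, 214/110) = 4.4 servings → $3.08.
avocado only: max(132/12, 214/15) = 14.27 servings → $16.41.
sweet potato + strawberries with both tight: 1.131 servings and 1.76 servings → $2.02.
sweet potato + avocado: intersection lies outside the first quadrant.
strawberries + avocado with both tight: 0.6759 servings and 9.31 servings → $11.18.
So the least-cost plan costs $2.02.

$2.02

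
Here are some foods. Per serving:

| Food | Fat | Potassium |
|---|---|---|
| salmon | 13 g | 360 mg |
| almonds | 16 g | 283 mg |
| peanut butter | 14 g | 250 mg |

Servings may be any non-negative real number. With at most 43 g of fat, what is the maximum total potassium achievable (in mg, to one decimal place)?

1190.8 mg

Potassium per g fat: salmon 27.69, peanut butter 17.86, almonds 17.69.
With no serving limits, spend the whole fat allowance on salmon: 43 g / 13 g × 360 mg = 1190.8 mg.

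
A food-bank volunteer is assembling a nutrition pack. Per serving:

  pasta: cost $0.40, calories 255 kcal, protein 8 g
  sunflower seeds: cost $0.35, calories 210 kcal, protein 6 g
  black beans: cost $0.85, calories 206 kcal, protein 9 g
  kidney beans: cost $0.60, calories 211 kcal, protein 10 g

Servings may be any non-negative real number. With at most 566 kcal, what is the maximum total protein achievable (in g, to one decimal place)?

Protein per kcal: kidney beans 0.04739, black beans 0.04369, pasta 0.03137, sunflower seeds 0.02857.
With no serving limits, spend the whole calories allowance on kidney beans: 566 kcal / 211 kcal × 10 g = 26.8 g.

26.8 g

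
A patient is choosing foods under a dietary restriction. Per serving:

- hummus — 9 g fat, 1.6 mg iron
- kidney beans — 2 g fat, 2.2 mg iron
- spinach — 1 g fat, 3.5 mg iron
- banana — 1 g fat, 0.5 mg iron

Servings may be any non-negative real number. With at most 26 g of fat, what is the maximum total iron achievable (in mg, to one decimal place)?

Iron per g fat: spinach 3.5, kidney beans 1.1, banana 0.5, hummus 0.1778.
With no serving limits, spend the whole fat allowance on spinach: 26 g / 1 g × 3.5 mg = 91.0 mg.

91.0 mg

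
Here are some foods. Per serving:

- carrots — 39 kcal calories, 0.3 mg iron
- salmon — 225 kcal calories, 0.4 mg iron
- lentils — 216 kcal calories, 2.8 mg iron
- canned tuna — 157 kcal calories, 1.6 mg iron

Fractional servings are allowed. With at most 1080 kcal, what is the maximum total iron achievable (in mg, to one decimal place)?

Iron per kcal: lentils 0.01296, canned tuna 0.01019, carrots 0.007692, salmon 0.001778.
With no serving limits, spend the whole calories allowance on lentils: 1080 kcal / 216 kcal × 2.8 mg = 14.0 mg.

14.0 mg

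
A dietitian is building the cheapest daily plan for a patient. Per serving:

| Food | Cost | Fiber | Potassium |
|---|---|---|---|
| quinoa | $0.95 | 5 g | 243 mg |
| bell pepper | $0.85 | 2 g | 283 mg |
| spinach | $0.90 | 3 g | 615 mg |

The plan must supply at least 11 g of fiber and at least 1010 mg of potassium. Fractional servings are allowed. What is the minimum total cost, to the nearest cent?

$2.42

Check every corner: each single food scaled to meet both minima, and each pair solved so both constraints bind.
quinoa only: max(11/5, 1010/243) = 4.156 servings → $3.95.
bell pepper only: max(11/2, 1010/283) = 5.5 servings → $4.67.
spinach only: max(11/3, 1010/615) = 3.667 servings → $3.30.
quinoa + bell pepper with both tight: 1.177 servings and 2.559 servings → $3.29.
quinoa + spinach with both tight: 1.592 servings and 1.013 servings → $2.42.
bell pepper + spinach with both targets exact would need a negative amount; discard.
The minimum over all feasible corners is $2.42.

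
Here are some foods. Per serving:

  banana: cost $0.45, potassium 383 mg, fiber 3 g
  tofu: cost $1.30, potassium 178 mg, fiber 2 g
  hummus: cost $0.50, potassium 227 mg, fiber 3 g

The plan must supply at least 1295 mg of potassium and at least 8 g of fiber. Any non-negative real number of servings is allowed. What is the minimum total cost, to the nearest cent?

A basic optimal solution has at most two foods positive. Try each food alone and each pair with both targets met exactly.
banana only: max(1295/383, 8/3) = 3.381 servings → $1.52.
tofu only: max(1295/178, 8/2) = 7.275 servings → $9.46.
hummus only: max(1295/227, 8/3) = 5.705 servings → $2.85.
banana + tofu: the both-tight solution has a negative serving — not a feasible corner.
banana + hummus: the both-tight solution has a negative serving — not a feasible corner.
tofu + hummus with both targets exact would need a negative amount; discard.
The minimum over all feasible corners is $1.52.

$1.52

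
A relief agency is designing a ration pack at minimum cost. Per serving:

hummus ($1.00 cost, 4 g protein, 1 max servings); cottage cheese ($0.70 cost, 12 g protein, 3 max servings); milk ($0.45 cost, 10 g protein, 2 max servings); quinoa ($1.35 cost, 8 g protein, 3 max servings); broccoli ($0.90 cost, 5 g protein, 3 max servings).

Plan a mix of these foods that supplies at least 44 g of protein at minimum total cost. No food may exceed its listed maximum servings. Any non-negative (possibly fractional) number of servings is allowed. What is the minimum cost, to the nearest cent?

$2.30

Cost per g of protein: milk $0.0450, cottage cheese $0.0583, quinoa $0.1688, broccoli $0.1800, hummus $0.2500.
Take 2 servings of milk: +20.0 g protein for $0.90 (total $0.90, still need 24.0 g).
Take 2 servings of cottage cheese: +24.0 g protein for $1.40 (total $2.30, still need 0.0 g).
Filling from the cheapest source first is optimal under one linear minimum: $2.30.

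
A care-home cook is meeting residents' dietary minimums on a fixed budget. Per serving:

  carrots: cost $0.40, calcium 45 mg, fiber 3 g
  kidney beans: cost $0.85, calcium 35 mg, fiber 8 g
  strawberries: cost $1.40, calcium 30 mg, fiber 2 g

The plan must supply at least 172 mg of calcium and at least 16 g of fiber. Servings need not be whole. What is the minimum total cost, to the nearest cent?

Check every corner: each single food scaled to meet both minima, and each pair solved so both constraints bind.
carrots only: max(172/45, 16/3) = 5.333 servings → $2.13.
kidney beans only: max(172/35, 16/8) = 4.914 servings → $4.18.
strawberries only: max(172/30, 16/2) = 8 servings → $11.20.
carrots + kidney beans with both tight: 3.2 servings and 0.8 servings → $1.96.
carrots + strawberries (both tight): parallel constraints — no distinct corner.
kidney beans + strawberries with both tight: 0.8 servings and 4.8 servings → $7.40.
The minimum over all feasible corners is $1.96.

$1.96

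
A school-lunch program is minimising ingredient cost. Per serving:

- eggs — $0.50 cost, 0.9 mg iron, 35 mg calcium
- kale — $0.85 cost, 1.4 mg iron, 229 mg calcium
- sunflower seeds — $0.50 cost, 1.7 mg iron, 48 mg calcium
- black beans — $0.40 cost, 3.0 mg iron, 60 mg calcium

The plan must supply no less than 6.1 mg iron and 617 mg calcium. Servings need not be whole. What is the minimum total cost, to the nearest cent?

$2.45

An LP optimum is at a vertex; with two nutrient constraints at most two foods are used. Check each candidate.
eggs only: max(6.1/0.9, 617/35) = 17.63 servings → $8.81.
kale only: max(6.1/1.4, 617/229) = 4.357 servings → $3.70.
sunflower seeds only: max(6.1/1.7, 617/48) = 12.85 servings → $6.43.
black beans only: max(6.1/3.0, 617/60) = 10.28 servings → $4.11.
eggs + kale with both tight: 3.393 servings and 2.176 servings → $3.55.
eggs + sunflower seeds with both targets exact would need a negative amount; discard.
eggs + black beans: intersection lies outside the first quadrant.
kale + sunflower seeds with both tight: 2.347 servings and 1.655 servings → $2.82.
kale + black beans with both tight: 2.463 servings and 0.8841 servings → $2.45.
sunflower seeds + black beans: intersection lies outside the first quadrant.
Cheapest feasible corner: $2.45.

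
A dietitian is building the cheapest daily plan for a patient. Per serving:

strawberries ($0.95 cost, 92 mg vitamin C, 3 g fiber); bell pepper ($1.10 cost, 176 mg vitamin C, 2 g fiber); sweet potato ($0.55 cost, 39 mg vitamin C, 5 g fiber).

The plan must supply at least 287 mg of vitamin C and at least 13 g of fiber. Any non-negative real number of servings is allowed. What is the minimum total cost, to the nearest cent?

The cheapest plan sits at a corner of the feasible region — with two constraints it uses at most two foods.
strawberries only: max(287/92, 13/3) = 4.333 servings → $4.12.
bell pepper only: max(287/176, 13/2) = 6.5 servings → $7.15.
sweet potato only: max(287/39, 13/5) = 7.359 servings → $4.05.
strawberries + bell pepper: the both-tight solution has a negative serving — not a feasible corner.
strawberries + sweet potato with both tight: 2.706 servings and 0.9767 servings → $3.11.
bell pepper + sweet potato with both tight: 1.157 servings and 2.137 servings → $2.45.
The minimum over all feasible corners is $2.45.

$2.45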